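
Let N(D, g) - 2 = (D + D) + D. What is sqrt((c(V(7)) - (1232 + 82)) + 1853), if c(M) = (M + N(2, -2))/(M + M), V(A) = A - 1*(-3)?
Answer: sqrt(53990)/10 ≈ 23.236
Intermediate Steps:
N(D, g) = 2 + 3*D (N(D, g) = 2 + ((D + D) + D) = 2 + (2*D + D) = 2 + 3*D)
V(A) = 3 + A (V(A) = A + 3 = 3 + A)
c(M) = (8 + M)/(2*M) (c(M) = (M + (2 + 3*2))/(M + M) = (M + (2 + 6))/((2*M)) = (M + 8)*(1/(2*M)) = (8 + M)*(1/(2*M)) = (8 + M)/(2*M))
sqrt((c(V(7)) - (1232 + 82)) + 1853) = sqrt(((8 + (3 + 7))/(2*(3 + 7)) - (1232 + 82)) + 1853) = sqrt(((1/2)*(8 + 10)/10 - 1*1314) + 1853) = sqrt(((1/2)*(1/10)*18 - 1314) + 1853) = sqrt((9/10 - 1314) + 1853) = sqrt(-13131/10 + 1853) = sqrt(5399/10) = sqrt(53990)/10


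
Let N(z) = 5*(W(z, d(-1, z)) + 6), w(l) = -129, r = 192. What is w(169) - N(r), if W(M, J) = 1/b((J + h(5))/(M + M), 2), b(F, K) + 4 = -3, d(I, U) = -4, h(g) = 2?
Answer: -1108/7 ≈ -158.29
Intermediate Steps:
b(F, K) = -7 (b(F, K) = -4 - 3 = -7)
W(M, J) = -1/7 (W(M, J) = 1/(-7) = -1/7)
N(z) = 205/7 (N(z) = 5*(-1/7 + 6) = 5*(41/7) = 205/7)
w(169) - N(r) = -129 - 1*205/7 = -129 - 205/7 = -1108/7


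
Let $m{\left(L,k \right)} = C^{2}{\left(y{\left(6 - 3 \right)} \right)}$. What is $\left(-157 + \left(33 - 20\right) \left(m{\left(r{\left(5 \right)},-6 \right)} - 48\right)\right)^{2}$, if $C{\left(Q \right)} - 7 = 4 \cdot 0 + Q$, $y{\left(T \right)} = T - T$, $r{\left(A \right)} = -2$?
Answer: $20736$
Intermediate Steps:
$y{\left(T \right)} = 0$
$C{\left(Q \right)} = 7 + Q$ ($C{\left(Q \right)} = 7 + \left(4 \cdot 0 + Q\right) = 7 + \left(0 + Q\right) = 7 + Q$)
$m{\left(L,k \right)} = 49$ ($m{\left(L,k \right)} = \left(7 + 0\right)^{2} = 7^{2} = 49$)
$\left(-157 + \left(33 - 20\right) \left(m{\left(r{\left(5 \right)},-6 \right)} - 48\right)\right)^{2} = \left(-157 + \left(33 - 20\right) \left(49 - 48\right)\right)^{2} = \left(-157 + 13 \cdot 1\right)^{2} = \left(-157 + 13\right)^{2} = \left(-144\right)^{2} = 20736$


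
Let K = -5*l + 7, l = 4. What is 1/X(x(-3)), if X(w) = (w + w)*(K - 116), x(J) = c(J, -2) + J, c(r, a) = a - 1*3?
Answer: 1/2064 ≈ 0.00048450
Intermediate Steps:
K = -13 (K = -5*4 + 7 = -20 + 7 = -13)
c(r, a) = -3 + a (c(r, a) = a - 3 = -3 + a)
x(J) = -5 + J (x(J) = (-3 - 2) + J = -5 + J)
X(w) = -258*w (X(w) = (w + w)*(-13 - 116) = (2*w)*(-129) = -258*w)
1/X(x(-3)) = 1/(-258*(-5 - 3)) = 1/(-258*(-8)) = 1/2064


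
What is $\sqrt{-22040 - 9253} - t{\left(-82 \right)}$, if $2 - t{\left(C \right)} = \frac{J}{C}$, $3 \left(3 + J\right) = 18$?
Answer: $- \frac{167}{82} + 3 i \sqrt{3477} \approx -2.0366 + 176.9 i$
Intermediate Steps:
$J = 3$ ($J = -3 + \frac{1}{3} \cdot 18 = -3 + 6 = 3$)
$t{\left(C \right)} = 2 - \frac{3}{C}$
$\sqrt{-22040 - 9253} - t{\left(-82 \right)} = \sqrt{-22040 - 9253} - \left(2 - \frac{3}{-82}\right) = \sqrt{-31293} - \left(2 - - \frac{3}{82}\right) = 3 i \sqrt{3477} - \left(2 + \frac{3}{82}\right) = 3 i \sqrt{3477} - \frac{167}{82} = - \frac{167}{82} + 3 i \sqrt{3477}$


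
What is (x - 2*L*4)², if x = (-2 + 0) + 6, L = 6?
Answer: 1936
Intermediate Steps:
x = 4 (x = -2 + 6 = 4)
(x - 2*L*4)² = (4 - 2*6*4)² = (4 - 12*4)² = (4 - 48)² = (-44)² = 1936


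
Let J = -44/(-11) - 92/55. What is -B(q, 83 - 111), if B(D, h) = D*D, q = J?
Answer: -16384/3025 ≈ -5.4162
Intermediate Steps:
J = 128/55 (J = -44*(-1/11) - 92*1/55 = 4 - 92/55 = 128/55 ≈ 2.3273)
q = 128/55 ≈ 2.3273
B(D, h) = D²
-B(q, 83 - 111) = -(128/55)² = -1*16384/3025 = -16384/3025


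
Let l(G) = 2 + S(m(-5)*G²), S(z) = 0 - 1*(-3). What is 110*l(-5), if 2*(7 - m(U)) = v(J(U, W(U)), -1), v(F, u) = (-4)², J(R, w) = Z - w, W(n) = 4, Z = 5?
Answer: 550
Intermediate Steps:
J(R, w) = 5 - w
v(F, u) = 16
m(U) = -1 (m(U) = 7 - ½*16 = 7 - 8 = -1)
S(z) = 3 (S(z) = 0 + 3 = 3)
l(G) = 5 (l(G) = 2 + 3 = 5)
110*l(-5) = 110*5 = 550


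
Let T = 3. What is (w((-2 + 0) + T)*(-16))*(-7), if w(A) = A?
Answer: 112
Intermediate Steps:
(w((-2 + 0) + T)*(-16))*(-7) = (((-2 + 0) + 3)*(-16))*(-7) = ((-2 + 3)*(-16))*(-7) = (1*(-16))*(-7) = -16*(-7) = 112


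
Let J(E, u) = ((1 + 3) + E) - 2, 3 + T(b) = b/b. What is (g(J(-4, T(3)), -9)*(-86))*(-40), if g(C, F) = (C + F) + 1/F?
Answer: -344000/9 ≈ -38222.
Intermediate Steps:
T(b) = -2 (T(b) = -3 + b/b = -3 + 1 = -2)
J(E, u) = 2 + E (J(E, u) = (4 + E) - 2 = 2 + E)
g(C, F) = C + F + 1/F
(g(J(-4, T(3)), -9)*(-86))*(-40) = (((2 - 4) - 9 + 1/(-9))*(-86))*(-40) = ((-2 - 9 - 1/9)*(-86))*(-40) = -100/9*(-86)*(-40) = (8600/9)*(-40) = -344000/9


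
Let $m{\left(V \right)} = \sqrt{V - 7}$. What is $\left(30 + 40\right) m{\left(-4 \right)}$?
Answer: $70 i \sqrt{11} \approx 232.16 i$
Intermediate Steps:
$m{\left(V \right)} = \sqrt{-7 + V}$
$\left(30 + 40\right) m{\left(-4 \right)} = \left(30 + 40\right) \sqrt{-7 - 4} = 70 \sqrt{-11} = 70 i \sqrt{11}$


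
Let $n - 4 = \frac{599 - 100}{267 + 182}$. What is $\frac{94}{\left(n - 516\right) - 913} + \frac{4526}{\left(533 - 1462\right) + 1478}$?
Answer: $\frac{1435209191}{175494987} \approx 8.1781$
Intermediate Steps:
$n = \frac{2295}{449}$ ($n = 4 + \frac{599 - 100}{267 + 182} = 4 + \frac{499}{449} = \frac{2295}{449} \approx 5.1114$)
$\frac{94}{\left(n - 516\right) - 913} + \frac{4526}{\left(533 - 1462\right) + 1478} = \frac{94}{\left(\frac{2295}{449} - 516\right) - 913} + \frac{4526}{\left(533 - 1462\right) + 1478} = \frac{94}{- \frac{229389}{449} - 913} + \frac{4526}{-929 + 1478} = \frac{94}{- \frac{639326}{449}} + \frac{4526}{549} = 94 \left(- \frac{449}{639326}\right) + 4526 \cdot \frac{1}{549} = - \frac{21103}{319663} + \frac{4526}{549} = \frac{1435209191}{175494987}$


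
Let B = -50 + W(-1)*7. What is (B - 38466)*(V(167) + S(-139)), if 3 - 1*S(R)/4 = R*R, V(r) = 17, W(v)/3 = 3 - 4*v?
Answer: 2964197095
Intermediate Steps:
W(v) = 9 - 12*v (W(v) = 3*(3 - 4*v) = 9 - 12*v)
S(R) = 12 - 4*R² (S(R) = 12 - 4*R*R = 12 - 4*R²)
B = 97 (B = -50 + (9 - 12*(-1))*7 = -50 + (9 + 12)*7 = -50 + 21*7 = -50 + 147 = 97)
(B - 38466)*(V(167) + S(-139)) = (97 - 38466)*(17 + (12 - 4*(-139)²)) = -38369*(17 + (12 - 4*19321)) = -38369*(17 + (12 - 77284)) = -38369*(17 - 77272) = -38369*(-77255) = 2964197095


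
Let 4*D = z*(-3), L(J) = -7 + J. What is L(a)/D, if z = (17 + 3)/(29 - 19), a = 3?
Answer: 8/3 ≈ 2.6667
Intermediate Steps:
z = 2 (z = 20/10 = 20*(⅒) = 2)
D = -3/2 (D = (2*(-3))/4 = (¼)*(-6) = -3/2 ≈ -1.5000)
L(a)/D = (-7 + 3)/(-3/2) = -4*(-⅔) = 8/3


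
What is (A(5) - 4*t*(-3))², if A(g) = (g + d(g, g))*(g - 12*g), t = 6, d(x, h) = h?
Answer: 228484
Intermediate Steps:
A(g) = -22*g² (A(g) = (g + g)*(g - 12*g) = (2*g)*(-11*g) = -22*g²)
(A(5) - 4*t*(-3))² = (-22*5² - 4*6*(-3))² = (-22*25 - 24*(-3))² = (-550 + 72)² = (-478)² = 228484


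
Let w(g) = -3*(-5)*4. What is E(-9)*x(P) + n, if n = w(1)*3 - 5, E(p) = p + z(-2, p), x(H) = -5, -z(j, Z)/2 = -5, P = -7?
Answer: 170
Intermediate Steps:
z(j, Z) = 10 (z(j, Z) = -2*(-5) = 10)
w(g) = 60 (w(g) = 15*4 = 60)
E(p) = 10 + p (E(p) = p + 10 = 10 + p)
n = 175 (n = 60*3 - 5 = 180 - 5 = 175)
E(-9)*x(P) + n = (10 - 9)*(-5) + 175 = 1*(-5) + 175 = -5 + 175 = 170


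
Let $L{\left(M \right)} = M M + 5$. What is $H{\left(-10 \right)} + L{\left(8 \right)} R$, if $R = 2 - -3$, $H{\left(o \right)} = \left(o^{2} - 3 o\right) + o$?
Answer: $465$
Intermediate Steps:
$L{\left(M \right)} = 5 + M^{2}$ ($L{\left(M \right)} = M^{2} + 5 = 5 + M^{2}$)
$H{\left(o \right)} = o^{2} - 2 o$
$R = 5$ ($R = 2 + 3 = 5$)
$H{\left(-10 \right)} + L{\left(8 \right)} R = - 10 \left(-2 - 10\right) + \left(5 + 8^{2}\right) 5 = \left(-10\right) \left(-12\right) + \left(5 + 64\right) 5 = 120 + 69 \cdot 5 = 120 + 345 = 465$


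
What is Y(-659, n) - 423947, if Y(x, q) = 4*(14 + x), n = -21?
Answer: -426527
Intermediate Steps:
Y(x, q) = 56 + 4*x
Y(-659, n) - 423947 = (56 + 4*(-659)) - 423947 = (56 - 2636) - 423947 = -2580 - 423947 = -426527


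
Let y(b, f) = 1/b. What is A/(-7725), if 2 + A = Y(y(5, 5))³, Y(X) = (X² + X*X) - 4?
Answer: 972442/120703125 ≈ 0.0080565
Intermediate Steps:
Y(X) = -4 + 2*X² (Y(X) = (X² + X²) - 4 = 2*X² - 4 = -4 + 2*X²)
A = -972442/15625 (A = -2 + (-4 + 2*(1/5)²)³ = -2 + (-4 + 2*(⅕)²)³ = -2 + (-4 + 2*(1/25))³ = -2 + (-4 + 2/25)³ = -2 + (-98/25)³ = -2 - 941192/15625 = -972442/15625 ≈ -62.236)
A/(-7725) = -972442/15625/(-7725) = -972442/15625*(-1/7725) = 972442/120703125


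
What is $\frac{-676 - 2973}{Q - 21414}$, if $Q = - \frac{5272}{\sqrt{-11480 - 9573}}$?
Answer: $\frac{822537404679}{4827039378986} + \frac{4809382 i \sqrt{21053}}{2413519689493} \approx 0.1704 + 0.00028913 i$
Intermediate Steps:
$Q = \frac{5272 i \sqrt{21053}}{21053}$ ($Q = - \frac{5272}{\sqrt{-21053}} = - \frac{5272}{i \sqrt{21053}} = - 5272 \left(- \frac{i \sqrt{21053}}{21053}\right) = \frac{5272 i \sqrt{21053}}{21053} \approx 36.334 i$)
$\frac{-676 - 2973}{Q - 21414} = \frac{-676 - 2973}{\frac{5272 i \sqrt{21053}}{21053} - 21414} = - \frac{3649}{-21414 + \frac{5272 i \sqrt{21053}}{21053}}$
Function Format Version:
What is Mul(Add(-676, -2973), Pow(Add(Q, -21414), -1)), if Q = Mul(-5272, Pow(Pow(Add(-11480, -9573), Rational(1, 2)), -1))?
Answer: Add(Rational(822537404679, 4827039378986), Mul(Rational(4809382, 2413519689493), I, Pow(21053, Rational(1, 2)))) ≈ Add(0.17040, Mul(0.00028913, I))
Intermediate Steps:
Q = Mul(Rational(5272, 21053), I, Pow(21053, Rational(1, 2))) (Q = Mul(-5272, Pow(Pow(-21053, Rational(1, 2)), -1)) = Mul(-5272, Pow(Mul(I, Pow(21053, Rational(1, 2))), -1)) = Mul(-5272, Mul(Rational(-1, 21053), I, Pow(21053, Rational(1, 2)))) = Mul(Rational(5272, 21053), I, Pow(21053, Rational(1, 2))) ≈ Mul(36.334, I))
Mul(Add(-676, -2973), Pow(Add(Q, -21414), -1)) = Mul(Add(-676, -2973), Pow(Add(Mul(Rational(5272, 21053), I, Pow(21053, Rational(1, 2))), -21414), -1)) = Mul(-3649, Pow(Add(-21414, Mul(Rational(5272, 21053), I, Pow(21053, Rational(1, 2)))), -1))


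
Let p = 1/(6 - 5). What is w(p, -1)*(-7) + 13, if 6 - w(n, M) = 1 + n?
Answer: -15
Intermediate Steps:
p = 1 (p = 1/1 = 1)
w(n, M) = 5 - n (w(n, M) = 6 - (1 + n) = 6 + (-1 - n) = 5 - n)
w(p, -1)*(-7) + 13 = (5 - 1*1)*(-7) + 13 = (5 - 1)*(-7) + 13 = 4*(-7) + 13 = -28 + 13 = -15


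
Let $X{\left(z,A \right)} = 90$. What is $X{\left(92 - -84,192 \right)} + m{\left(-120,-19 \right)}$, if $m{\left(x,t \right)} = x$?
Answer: $-30$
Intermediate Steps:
$X{\left(92 - -84,192 \right)} + m{\left(-120,-19 \right)} = 90 - 120 = -30$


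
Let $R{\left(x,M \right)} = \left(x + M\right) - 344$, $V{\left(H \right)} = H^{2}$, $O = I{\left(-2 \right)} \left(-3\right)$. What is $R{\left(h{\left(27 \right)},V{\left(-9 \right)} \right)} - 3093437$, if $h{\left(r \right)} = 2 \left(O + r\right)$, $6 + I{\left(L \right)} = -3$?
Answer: $-3093592$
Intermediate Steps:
$I{\left(L \right)} = -9$ ($I{\left(L \right)} = -6 - 3 = -9$)
$O = 27$ ($O = \left(-9\right) \left(-3\right) = 27$)
$h{\left(r \right)} = 54 + 2 r$ ($h{\left(r \right)} = 2 \left(27 + r\right) = 54 + 2 r$)
$R{\left(x,M \right)} = -344 + M + x$ ($R{\left(x,M \right)} = \left(M + x\right) - 344 = -344 + M + x$)
$R{\left(h{\left(27 \right)},V{\left(-9 \right)} \right)} - 3093437 = \left(-344 + \left(-9\right)^{2} + \left(54 + 2 \cdot 27\right)\right) - 3093437 = \left(-344 + 81 + \left(54 + 54\right)\right) - 3093437 = \left(-344 + 81 + 108\right) - 3093437 = -155 - 3093437 = -3093592$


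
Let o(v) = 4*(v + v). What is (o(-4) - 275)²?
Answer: 94249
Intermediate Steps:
o(v) = 8*v (o(v) = 4*(2*v) = 8*v)
(o(-4) - 275)² = (8*(-4) - 275)² = (-32 - 275)² = (-307)² = 94249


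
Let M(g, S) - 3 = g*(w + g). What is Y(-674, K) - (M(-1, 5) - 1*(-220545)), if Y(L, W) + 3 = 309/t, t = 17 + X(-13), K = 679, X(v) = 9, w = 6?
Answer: -5733887/26 ≈ -2.2053e+5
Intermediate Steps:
t = 26 (t = 17 + 9 = 26)
Y(L, W) = 231/26 (Y(L, W) = -3 + 309/26 = 231/26)
M(g, S) = 3 + g*(6 + g)
Y(-674, K) - (M(-1, 5) - 1*(-220545)) = 231/26 - ((3 + (-1)² + 6*(-1)) - 1*(-220545)) = 231/26 - ((3 + 1 - 6) + 220545) = 231/26 - (-2 + 220545) = 231/26 - 1*220543 = 231/26 - 220543 = -5733887/26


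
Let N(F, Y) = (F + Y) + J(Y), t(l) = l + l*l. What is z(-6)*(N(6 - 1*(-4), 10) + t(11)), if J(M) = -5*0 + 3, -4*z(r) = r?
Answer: 465/2 ≈ 232.50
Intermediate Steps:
z(r) = -r/4
t(l) = l + l²
J(M) = 3 (J(M) = 0 + 3 = 3)
N(F, Y) = 3 + F + Y (N(F, Y) = (F + Y) + 3 = 3 + F + Y)
z(-6)*(N(6 - 1*(-4), 10) + t(11)) = (-¼*(-6))*((3 + (6 - 1*(-4)) + 10) + 11*(1 + 11)) = 3*((3 + (6 + 4) + 10) + 11*12)/2 = 3*((3 + 10 + 10) + 132)/2 = 3*(23 + 132)/2 = (3/2)*155 = 465/2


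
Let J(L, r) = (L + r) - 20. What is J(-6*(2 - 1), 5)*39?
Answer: -819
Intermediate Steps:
J(L, r) = -20 + L + r
J(-6*(2 - 1), 5)*39 = (-20 - 6*(2 - 1) + 5)*39 = (-20 - 6*1 + 5)*39 = (-20 - 6 + 5)*39 = -21*39 = -819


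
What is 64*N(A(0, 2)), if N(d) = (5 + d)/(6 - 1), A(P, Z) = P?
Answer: 64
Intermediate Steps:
N(d) = 1 + d/5 (N(d) = (5 + d)/5 = (5 + d)*(⅕) = 1 + d/5)
64*N(A(0, 2)) = 64*(1 + (⅕)*0) = 64*(1 + 0) = 64*1 = 64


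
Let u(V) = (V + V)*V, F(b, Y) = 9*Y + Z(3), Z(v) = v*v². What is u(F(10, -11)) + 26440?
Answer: 36808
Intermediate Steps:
Z(v) = v³
F(b, Y) = 27 + 9*Y (F(b, Y) = 9*Y + 3³ = 9*Y + 27 = 27 + 9*Y)
u(V) = 2*V² (u(V) = (2*V)*V = 2*V²)
u(F(10, -11)) + 26440 = 2*(27 + 9*(-11))² + 26440 = 2*(27 - 99)² + 26440 = 2*(-72)² + 26440 = 2*5184 + 26440 = 10368 + 26440 = 36808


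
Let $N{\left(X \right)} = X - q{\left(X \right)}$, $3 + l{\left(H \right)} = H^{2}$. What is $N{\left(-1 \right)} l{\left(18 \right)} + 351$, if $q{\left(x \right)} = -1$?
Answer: $351$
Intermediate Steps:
$l{\left(H \right)} = -3 + H^{2}$
$N{\left(X \right)} = 1 + X$ ($N{\left(X \right)} = X - -1 = X + 1 = 1 + X$)
$N{\left(-1 \right)} l{\left(18 \right)} + 351 = \left(1 - 1\right) \left(-3 + 18^{2}\right) + 351 = 0 \left(-3 + 324\right) + 351 = 0 \cdot 321 + 351 = 0 + 351 = 351$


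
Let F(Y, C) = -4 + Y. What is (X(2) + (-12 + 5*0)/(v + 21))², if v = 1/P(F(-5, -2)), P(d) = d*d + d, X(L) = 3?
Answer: 13505625/2289169 ≈ 5.8998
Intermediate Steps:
P(d) = d + d² (P(d) = d² + d = d + d²)
v = 1/72 (v = 1/((-4 - 5)*(1 + (-4 - 5))) = 1/(-9*(1 - 9)) = 1/(-9*(-8)) = 1/72 ≈ 0.013889)
(X(2) + (-12 + 5*0)/(v + 21))² = (3 + (-12 + 5*0)/(1/72 + 21))² = (3 + (-12 + 0)/(1513/72))² = (3 - 12*72/1513)² = (3 - 864/1513)² = (3675/1513)² = 13505625/2289169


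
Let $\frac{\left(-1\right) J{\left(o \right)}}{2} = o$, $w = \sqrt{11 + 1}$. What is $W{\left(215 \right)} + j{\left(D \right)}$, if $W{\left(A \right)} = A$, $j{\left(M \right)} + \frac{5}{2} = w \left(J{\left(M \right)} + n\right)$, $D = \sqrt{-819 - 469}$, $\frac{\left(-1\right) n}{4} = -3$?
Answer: $\frac{425}{2} + 24 \sqrt{3} - 8 i \sqrt{966} \approx 254.07 - 248.64 i$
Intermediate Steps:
$n = 12$ ($n = \left(-4\right) \left(-3\right) = 12$)
$w = 2 \sqrt{3}$ ($w = \sqrt{12} = 2 \sqrt{3} \approx 3.4641$)
$J{\left(o \right)} = - 2 o$
$D = 2 i \sqrt{322}$ ($D = \sqrt{-1288} = 2 i \sqrt{322} \approx 35.889 i$)
$j{\left(M \right)} = - \frac{5}{2} + 2 \sqrt{3} \left(12 - 2 M\right)$ ($j{\left(M \right)} = - \frac{5}{2} + 2 \sqrt{3} \left(- 2 M + 12\right) = - \frac{5}{2} + 2 \sqrt{3} \left(12 - 2 M\right)$)
$W{\left(215 \right)} + j{\left(D \right)} = 215 - \left(\frac{5}{2} - 24 \sqrt{3} + 4 \cdot 2 i \sqrt{322} \sqrt{3}\right) = 215 - \left(\frac{5}{2} - 24 \sqrt{3} + 8 i \sqrt{966}\right) = \frac{425}{2} + 24 \sqrt{3} - 8 i \sqrt{966}$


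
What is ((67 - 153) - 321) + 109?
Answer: -298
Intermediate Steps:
((67 - 153) - 321) + 109 = (-86 - 321) + 109 = -407 + 109 = -298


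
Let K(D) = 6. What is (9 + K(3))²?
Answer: 225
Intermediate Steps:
(9 + K(3))² = (9 + 6)² = 15² = 225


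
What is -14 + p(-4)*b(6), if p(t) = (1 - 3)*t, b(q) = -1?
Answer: -22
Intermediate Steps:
p(t) = -2*t
-14 + p(-4)*b(6) = -14 - 2*(-4)*(-1) = -14 + 8*(-1) = -14 - 8 = -22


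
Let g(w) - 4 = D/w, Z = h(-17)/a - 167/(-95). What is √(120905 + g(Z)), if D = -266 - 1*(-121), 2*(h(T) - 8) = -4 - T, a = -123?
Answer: 3*√19720053150879/38327 ≈ 347.59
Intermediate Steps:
h(T) = 6 - T/2 (h(T) = 8 + (-4 - T)/2 = 8 + (-2 - T/2) = 6 - T/2)
Z = 38327/23370 (Z = (6 - ½*(-17))/(-123) - 167/(-95) = (6 + 17/2)*(-1/123) - 167*(-1/95) = (29/2)*(-1/123) + 167/95 = -29/246 + 167/95 = 38327/23370 ≈ 1.6400)
D = -145 (D = -266 + 121 = -145)
g(w) = 4 - 145/w
√(120905 + g(Z)) = √(120905 + (4 - 145/38327/23370)) = √(120905 + (4 - 145*23370/38327)) = √(120905 + (4 - 3388650/38327)) = √(120905 - 3235342/38327) = √(4630690593/38327) = 3*√19720053150879/38327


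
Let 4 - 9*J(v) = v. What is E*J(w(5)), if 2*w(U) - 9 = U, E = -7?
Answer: 7/3 ≈ 2.3333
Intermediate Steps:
w(U) = 9/2 + U/2
J(v) = 4/9 - v/9
E*J(w(5)) = -7*(4/9 - (9/2 + (1/2)*5)/9) = -7*(4/9 - (9/2 + 5/2)/9) = -7*(4/9 - 1/9*7) = -7*(4/9 - 7/9) = -7*(-1/3) = 7/3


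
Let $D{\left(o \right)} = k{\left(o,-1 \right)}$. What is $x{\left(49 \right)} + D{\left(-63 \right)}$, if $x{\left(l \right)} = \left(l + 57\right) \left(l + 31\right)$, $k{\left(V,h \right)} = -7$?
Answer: $8473$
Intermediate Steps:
$x{\left(l \right)} = \left(31 + l\right) \left(57 + l\right)$ ($x{\left(l \right)} = \left(57 + l\right) \left(31 + l\right) = \left(31 + l\right) \left(57 + l\right)$)
$D{\left(o \right)} = -7$
$x{\left(49 \right)} + D{\left(-63 \right)} = \left(1767 + 49^{2} + 88 \cdot 49\right) - 7 = \left(1767 + 2401 + 4312\right) - 7 = 8480 - 7 = 8473$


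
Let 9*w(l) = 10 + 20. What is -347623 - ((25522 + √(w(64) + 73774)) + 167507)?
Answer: -540652 - 2*√165999/3 ≈ -5.4092e+5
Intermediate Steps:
w(l) = 10/3 (w(l) = (10 + 20)/9 = (⅑)*30 = 10/3)
-347623 - ((25522 + √(w(64) + 73774)) + 167507) = -347623 - ((25522 + √(10/3 + 73774)) + 167507) = -347623 - ((25522 + √(221332/3)) + 167507) = -347623 - ((25522 + 2*√165999/3) + 167507) = -347623 - (193029 + 2*√165999/3) = -347623 + (-193029 - 2*√165999/3) = -540652 - 2*√165999/3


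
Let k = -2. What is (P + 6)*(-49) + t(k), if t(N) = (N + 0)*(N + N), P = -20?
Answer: 694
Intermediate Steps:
t(N) = 2*N² (t(N) = N*(2*N) = 2*N²)
(P + 6)*(-49) + t(k) = (-20 + 6)*(-49) + 2*(-2)² = -14*(-49) + 2*4 = 686 + 8 = 694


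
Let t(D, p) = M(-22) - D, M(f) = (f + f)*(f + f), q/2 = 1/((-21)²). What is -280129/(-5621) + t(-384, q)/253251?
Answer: 70955990099/1423523871 ≈ 49.845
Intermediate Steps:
q = 2/441 (q = 2/((-21)²) = 2/441 ≈ 0.0045351)
M(f) = 4*f² (M(f) = (2*f)*(2*f) = 4*f²)
t(D, p) = 1936 - D (t(D, p) = 4*(-22)² - D = 4*484 - D = 1936 - D)
-280129/(-5621) + t(-384, q)/253251 = -280129/(-5621) + (1936 - 1*(-384))/253251 = -280129*(-1/5621) + (1936 + 384)*(1/253251) = 280129/5621 + 2320*(1/253251) = 280129/5621 + 2320/253251 = 70955990099/1423523871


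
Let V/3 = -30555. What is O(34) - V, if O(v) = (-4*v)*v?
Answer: 87041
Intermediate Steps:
O(v) = -4*v²
V = -91665 (V = 3*(-30555) = -91665)
O(34) - V = -4*34² - 1*(-91665) = -4*1156 + 91665 = -4624 + 91665 = 87041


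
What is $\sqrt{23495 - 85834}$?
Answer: $i \sqrt{62339} \approx 249.68 i$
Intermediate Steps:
$\sqrt{23495 - 85834} = \sqrt{-62339} = i \sqrt{62339}$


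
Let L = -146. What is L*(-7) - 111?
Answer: 911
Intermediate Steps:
L*(-7) - 111 = -146*(-7) - 111 = 1022 - 111 = 911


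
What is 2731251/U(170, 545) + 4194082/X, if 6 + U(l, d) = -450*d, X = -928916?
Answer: -297143877409/18985185208 ≈ -15.651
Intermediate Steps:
U(l, d) = -6 - 450*d
2731251/U(170, 545) + 4194082/X = 2731251/(-6 - 450*545) + 4194082/(-928916) = 2731251/(-6 - 245250) + 4194082*(-1/928916) = 2731251/(-245256) - 2097041/464458 = 2731251*(-1/245256) - 2097041/464458 = -910417/81752 - 2097041/464458 = -297143877409/18985185208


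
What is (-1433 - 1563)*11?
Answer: -32956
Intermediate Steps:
(-1433 - 1563)*11 = -2996*11 = -32956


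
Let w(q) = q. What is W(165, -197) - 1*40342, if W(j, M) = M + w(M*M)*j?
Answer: 6362946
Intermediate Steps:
W(j, M) = M + j*M² (W(j, M) = M + (M*M)*j = M + M²*j = M + j*M²)
W(165, -197) - 1*40342 = -197*(1 - 197*165) - 1*40342 = -197*(1 - 32505) - 40342 = -197*(-32504) - 40342 = 6403288 - 40342 = 6362946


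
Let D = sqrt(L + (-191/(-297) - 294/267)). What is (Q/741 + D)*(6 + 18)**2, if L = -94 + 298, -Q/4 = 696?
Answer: -534528/247 + 320*sqrt(632068833)/979 ≈ 6053.6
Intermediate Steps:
Q = -2784 (Q = -4*696 = -2784)
L = 204
D = 5*sqrt(632068833)/8811 (D = sqrt(204 + (-191/(-297) - 294/267)) = sqrt(204 + (-191*(-1/297) - 294*1/267)) = sqrt(204 + (191/297 - 98/89)) = sqrt(204 - 12107/26433) = sqrt(5380225/26433) = 5*sqrt(632068833)/8811 ≈ 14.267)
(Q/741 + D)*(6 + 18)**2 = (-2784/741 + 5*sqrt(632068833)/8811)*(6 + 18)**2 = (-2784*1/741 + 5*sqrt(632068833)/8811)*24**2 = (-928/247 + 5*sqrt(632068833)/8811)*576 = -534528/247 + 320*sqrt(632068833)/979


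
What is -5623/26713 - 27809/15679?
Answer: -831024834/418833127 ≈ -1.9841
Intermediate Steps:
-5623/26713 - 27809/15679 = -831024834/418833127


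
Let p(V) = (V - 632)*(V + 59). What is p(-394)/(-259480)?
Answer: -34371/25948 ≈ -1.3246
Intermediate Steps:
p(V) = (-632 + V)*(59 + V)
p(-394)/(-259480) = (-37288 + (-394)² - 573*(-394))/(-259480) = (-37288 + 155236 + 225762)*(-1/259480) = 343710*(-1/259480) = -34371/25948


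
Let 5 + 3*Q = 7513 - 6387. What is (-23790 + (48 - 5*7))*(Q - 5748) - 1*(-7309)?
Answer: 383378498/3 ≈ 1.2779e+8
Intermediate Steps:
Q = 1121/3 (Q = -5/3 + (7513 - 6387)/3 = -5/3 + (⅓)*1126 = -5/3 + 1126/3 = 1121/3 ≈ 373.67)
(-23790 + (48 - 5*7))*(Q - 5748) - 1*(-7309) = (-23790 + (48 - 5*7))*(1121/3 - 5748) - 1*(-7309) = (-23790 + (48 - 35))*(-16123/3) + 7309 = (-23790 + 13)*(-16123/3) + 7309 = -23777*(-16123/3) + 7309 = 383356571/3 + 7309 = 383378498/3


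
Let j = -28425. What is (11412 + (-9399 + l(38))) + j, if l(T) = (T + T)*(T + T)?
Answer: -20636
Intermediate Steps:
l(T) = 4*T² (l(T) = (2*T)*(2*T) = 4*T²)
(11412 + (-9399 + l(38))) + j = (11412 + (-9399 + 4*38²)) - 28425 = (11412 + (-9399 + 4*1444)) - 28425 = (11412 + (-9399 + 5776)) - 28425 = (11412 - 3623) - 28425 = 7789 - 28425 = -20636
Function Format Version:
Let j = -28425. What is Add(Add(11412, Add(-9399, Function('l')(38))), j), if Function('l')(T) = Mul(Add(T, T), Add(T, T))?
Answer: -20636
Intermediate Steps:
Function('l')(T) = Mul(4, Pow(T, 2)) (Function('l')(T) = Mul(Mul(2, T), Mul(2, T)) = Mul(4, Pow(T, 2)))
Add(Add(11412, Add(-9399, Function('l')(38))), j) = Add(Add(11412, Add(-9399, Mul(4, Pow(38, 2)))), -28425) = Add(Add(11412, Add(-9399, Mul(4, 1444))), -28425) = Add(Add(11412, Add(-9399, 5776)), -28425) = Add(Add(11412, -3623), -28425) = Add(7789, -28425) = -20636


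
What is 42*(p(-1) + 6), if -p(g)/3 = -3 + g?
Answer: 756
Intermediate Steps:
p(g) = 9 - 3*g (p(g) = -3*(-3 + g) = 9 - 3*g)
42*(p(-1) + 6) = 42*((9 - 3*(-1)) + 6) = 42*((9 + 3) + 6) = 42*(12 + 6) = 42*18 = 756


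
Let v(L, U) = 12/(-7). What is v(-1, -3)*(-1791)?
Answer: 21492/7 ≈ 3070.3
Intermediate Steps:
v(L, U) = -12/7 (v(L, U) = 12*(-1/7) = -12/7)
v(-1, -3)*(-1791) = -12/7*(-1791) = 21492/7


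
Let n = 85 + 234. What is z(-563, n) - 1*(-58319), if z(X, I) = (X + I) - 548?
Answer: 57527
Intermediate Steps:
n = 319
z(X, I) = -548 + I + X (z(X, I) = (I + X) - 548 = -548 + I + X)
z(-563, n) - 1*(-58319) = (-548 + 319 - 563) - 1*(-58319) = -792 + 58319 = 57527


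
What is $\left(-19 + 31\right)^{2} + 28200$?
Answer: $28344$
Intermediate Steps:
$\left(-19 + 31\right)^{2} + 28200 = 12^{2} + 28200 = 144 + 28200 = 28344$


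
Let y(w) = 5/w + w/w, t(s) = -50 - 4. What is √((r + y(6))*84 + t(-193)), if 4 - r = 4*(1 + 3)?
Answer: 2*I*√227 ≈ 30.133*I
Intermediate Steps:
t(s) = -54
y(w) = 1 + 5/w (y(w) = 5/w + 1 = 1 + 5/w)
r = -12 (r = 4 - 4*(1 + 3) = 4 - 4*4 = 4 - 1*16 = 4 - 16 = -12)
√((r + y(6))*84 + t(-193)) = √((-12 + (5 + 6)/6)*84 - 54) = √((-12 + (⅙)*11)*84 - 54) = √((-12 + 11/6)*84 - 54) = √(-61/6*84 - 54) = √(-854 - 54) = √(-908) = 2*I*√227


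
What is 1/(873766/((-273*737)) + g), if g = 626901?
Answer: 201201/126132234335 ≈ 1.5952e-6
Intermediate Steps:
1/(873766/((-273*737)) + g) = 1/(873766/((-273*737)) + 626901) = 1/(873766/(-201201) + 626901) = 1/(873766*(-1/201201) + 626901) = 1/(-873766/201201 + 626901) = 1/(126132234335/201201) = 201201/126132234335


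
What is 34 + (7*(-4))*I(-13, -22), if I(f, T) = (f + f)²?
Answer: -18894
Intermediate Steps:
I(f, T) = 4*f² (I(f, T) = (2*f)² = 4*f²)
34 + (7*(-4))*I(-13, -22) = 34 + (7*(-4))*(4*(-13)²) = 34 - 112*169 = 34 - 28*676 = 34 - 18928 = -18894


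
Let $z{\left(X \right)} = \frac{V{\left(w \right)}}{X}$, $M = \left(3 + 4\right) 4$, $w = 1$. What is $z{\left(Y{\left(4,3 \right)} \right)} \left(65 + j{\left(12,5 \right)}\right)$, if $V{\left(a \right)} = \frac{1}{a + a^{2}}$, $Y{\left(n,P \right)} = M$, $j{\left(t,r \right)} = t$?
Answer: $\frac{11}{8} \approx 1.375$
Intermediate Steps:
$M = 28$ ($M = 7 \cdot 4 = 28$)
$Y{\left(n,P \right)} = 28$
$z{\left(X \right)} = \frac{1}{2 X}$ ($z{\left(X \right)} = \frac{1^{-1} \frac{1}{1 + 1}}{X} = \frac{1 \cdot \frac{1}{2}}{X} = \frac{1}{2 X}$)
$z{\left(Y{\left(4,3 \right)} \right)} \left(65 + j{\left(12,5 \right)}\right) = \frac{1}{2 \cdot 28} \left(65 + 12\right) = \frac{1}{2} \cdot \frac{1}{28} \cdot 77 = \frac{1}{56} \cdot 77 = \frac{11}{8}$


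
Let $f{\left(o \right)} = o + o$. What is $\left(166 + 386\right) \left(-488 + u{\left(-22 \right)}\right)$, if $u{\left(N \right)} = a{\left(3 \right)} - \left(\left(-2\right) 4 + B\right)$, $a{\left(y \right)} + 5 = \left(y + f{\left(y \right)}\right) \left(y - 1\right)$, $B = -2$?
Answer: $-256680$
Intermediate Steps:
$f{\left(o \right)} = 2 o$
$a{\left(y \right)} = -5 + 3 y \left(-1 + y\right)$ ($a{\left(y \right)} = -5 + \left(y + 2 y\right) \left(y - 1\right) = -5 + 3 y \left(-1 + y\right)$)
$u{\left(N \right)} = 23$ ($u{\left(N \right)} = \left(-5 - 9 + 3 \cdot 3^{2}\right) - \left(\left(-2\right) 4 - 2\right) = \left(-5 - 9 + 3 \cdot 9\right) - \left(-8 - 2\right) = \left(-5 - 9 + 27\right) - -10 = 13 + 10 = 23$)
$\left(166 + 386\right) \left(-488 + u{\left(-22 \right)}\right) = \left(166 + 386\right) \left(-488 + 23\right) = 552 \left(-465\right) = -256680$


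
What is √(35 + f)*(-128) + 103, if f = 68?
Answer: 103 - 128*√103 ≈ -1196.1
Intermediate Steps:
√(35 + f)*(-128) + 103 = √(35 + 68)*(-128) + 103 = √103*(-128) + 103 = -128*√103 + 103 = 103 - 128*√103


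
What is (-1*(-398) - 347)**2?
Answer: 2601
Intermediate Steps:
(-1*(-398) - 347)**2 = (398 - 347)**2 = 51**2 = 2601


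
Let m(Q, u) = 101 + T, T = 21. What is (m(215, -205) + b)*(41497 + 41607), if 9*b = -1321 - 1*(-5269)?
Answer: 139780928/3 ≈ 4.6594e+7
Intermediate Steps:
b = 1316/3 (b = (-1321 - 1*(-5269))/9 = (-1321 + 5269)/9 = (⅑)*3948 = 1316/3 ≈ 438.67)
m(Q, u) = 122 (m(Q, u) = 101 + 21 = 122)
(m(215, -205) + b)*(41497 + 41607) = (122 + 1316/3)*(41497 + 41607) = (1682/3)*83104 = 139780928/3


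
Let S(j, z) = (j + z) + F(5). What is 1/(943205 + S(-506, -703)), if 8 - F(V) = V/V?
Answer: 1/942003 ≈ 1.0616e-6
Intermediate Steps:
F(V) = 7 (F(V) = 8 - V/V = 8 - 1*1 = 8 - 1 = 7)
S(j, z) = 7 + j + z (S(j, z) = (j + z) + 7 = 7 + j + z)
1/(943205 + S(-506, -703)) = 1/(943205 + (7 - 506 - 703)) = 1/(943205 - 1202) = 1/942003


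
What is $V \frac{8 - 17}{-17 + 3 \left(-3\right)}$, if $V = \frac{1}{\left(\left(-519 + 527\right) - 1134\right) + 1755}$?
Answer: $\frac{9}{16354} \approx 0.00055032$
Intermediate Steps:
$V = \frac{1}{629}$ ($V = \frac{1}{\left(8 - 1134\right) + 1755} = \frac{1}{-1126 + 1755} = \frac{1}{629} \approx 0.0015898$)
$V \frac{8 - 17}{-17 + 3 \left(-3\right)} = \frac{\left(8 - 17\right) \frac{1}{-17 + 3 \left(-3\right)}}{629} = \frac{\left(-9\right) \frac{1}{-17 - 9}}{629} = \frac{\left(-9\right) \frac{1}{-26}}{629} = \frac{\left(-9\right) \left(- \frac{1}{26}\right)}{629} = \frac{1}{629} \cdot \frac{9}{26} = \frac{9}{16354}$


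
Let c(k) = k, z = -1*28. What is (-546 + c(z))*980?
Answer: -562520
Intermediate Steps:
z = -28
(-546 + c(z))*980 = (-546 - 28)*980 = -574*980 = -562520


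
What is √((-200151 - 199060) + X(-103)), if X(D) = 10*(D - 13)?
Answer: I*√400371 ≈ 632.75*I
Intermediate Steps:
X(D) = -130 + 10*D (X(D) = 10*(-13 + D) = -130 + 10*D)
√((-200151 - 199060) + X(-103)) = √((-200151 - 199060) + (-130 + 10*(-103))) = √(-399211 + (-130 - 1030)) = √(-399211 - 1160) = √(-400371) = I*√400371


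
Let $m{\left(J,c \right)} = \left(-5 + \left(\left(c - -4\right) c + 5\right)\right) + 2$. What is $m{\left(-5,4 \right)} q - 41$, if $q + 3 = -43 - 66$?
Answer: $-3849$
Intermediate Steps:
$q = -112$ ($q = -3 - 109 = -112$)
$m{\left(J,c \right)} = 2 + c \left(4 + c\right)$ ($m{\left(J,c \right)} = \left(-5 + \left(\left(c + 4\right) c + 5\right)\right) + 2 = \left(-5 + \left(\left(4 + c\right) c + 5\right)\right) + 2 = \left(-5 + \left(c \left(4 + c\right) + 5\right)\right) + 2 = \left(-5 + \left(5 + c \left(4 + c\right)\right)\right) + 2 = c \left(4 + c\right) + 2 = 2 + c \left(4 + c\right)$)
$m{\left(-5,4 \right)} q - 41 = \left(2 + 4^{2} + 4 \cdot 4\right) \left(-112\right) - 41 = \left(2 + 16 + 16\right) \left(-112\right) - 41 = 34 \left(-112\right) - 41 = -3808 - 41 = -3849$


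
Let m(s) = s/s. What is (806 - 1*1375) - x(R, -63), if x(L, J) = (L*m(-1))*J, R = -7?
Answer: -1010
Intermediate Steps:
m(s) = 1
x(L, J) = J*L (x(L, J) = (L*1)*J = L*J = J*L)
(806 - 1*1375) - x(R, -63) = (806 - 1*1375) - (-63)*(-7) = (806 - 1375) - 1*441 = -569 - 441 = -1010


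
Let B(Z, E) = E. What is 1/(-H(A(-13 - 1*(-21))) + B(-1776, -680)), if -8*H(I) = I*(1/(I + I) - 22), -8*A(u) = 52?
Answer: -16/10593 ≈ -0.0015104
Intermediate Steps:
A(u) = -13/2 (A(u) = -1/8*52 = -13/2)
H(I) = -I*(-22 + 1/(2*I))/8 (H(I) = -I*(1/(I + I) - 22)/8 = -I*(1/(2*I) - 22)/8 = -I*(-22 + 1/(2*I))/8)
1/(-H(A(-13 - 1*(-21))) + B(-1776, -680)) = 1/(-(-1/16 + (11/4)*(-13/2)) - 680) = 1/(-(-1/16 - 143/8) - 680) = 1/(-1*(-287/16) - 680) = 1/(287/16 - 680) = 1/(-10593/16) = -16/10593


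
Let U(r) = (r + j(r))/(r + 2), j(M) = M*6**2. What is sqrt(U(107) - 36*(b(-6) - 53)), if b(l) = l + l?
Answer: sqrt(28233071)/109 ≈ 48.747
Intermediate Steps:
j(M) = 36*M (j(M) = M*36 = 36*M)
b(l) = 2*l
U(r) = 37*r/(2 + r) (U(r) = (r + 36*r)/(r + 2) = (37*r)/(2 + r) = 37*r/(2 + r))
sqrt(U(107) - 36*(b(-6) - 53)) = sqrt(37*107/(2 + 107) - 36*(2*(-6) - 53)) = sqrt(37*107/109 - 36*(-12 - 53)) = sqrt(37*107*(1/109) - 36*(-65)) = sqrt(3959/109 + 2340) = sqrt(259019/109) = sqrt(28233071)/109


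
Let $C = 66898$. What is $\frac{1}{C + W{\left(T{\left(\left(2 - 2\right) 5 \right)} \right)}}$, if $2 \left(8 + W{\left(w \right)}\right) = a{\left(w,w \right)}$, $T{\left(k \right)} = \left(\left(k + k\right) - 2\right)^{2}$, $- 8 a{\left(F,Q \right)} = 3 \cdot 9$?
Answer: $\frac{16}{1070213} \approx 1.495 \cdot 10^{-5}$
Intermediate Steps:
$a{\left(F,Q \right)} = - \frac{27}{8}$ ($a{\left(F,Q \right)} = - \frac{3 \cdot 9}{8} = \left(- \frac{1}{8}\right) 27 = - \frac{27}{8}$)
$T{\left(k \right)} = \left(-2 + 2 k\right)^{2}$ ($T{\left(k \right)} = \left(2 k - 2\right)^{2} = \left(-2 + 2 k\right)^{2}$)
$W{\left(w \right)} = - \frac{155}{16}$ ($W{\left(w \right)} = -8 + \frac{1}{2} \left(- \frac{27}{8}\right) = -8 - \frac{27}{16} = - \frac{155}{16}$)
$\frac{1}{C + W{\left(T{\left(\left(2 - 2\right) 5 \right)} \right)}} = \frac{1}{66898 - \frac{155}{16}} = \frac{1}{\frac{1070213}{16}} = \frac{16}{1070213}$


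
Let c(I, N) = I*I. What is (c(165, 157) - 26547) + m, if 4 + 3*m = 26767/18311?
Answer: 37198097/54933 ≈ 677.15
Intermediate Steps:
c(I, N) = I²
m = -46477/54933 (m = -4/3 + (26767/18311)/3 = -4/3 + (26767*(1/18311))/3 = -4/3 + (⅓)*(26767/18311) = -4/3 + 26767/54933 = -46477/54933 ≈ -0.84607)
(c(165, 157) - 26547) + m = (165² - 26547) - 46477/54933 = (27225 - 26547) - 46477/54933 = 678 - 46477/54933 = 37198097/54933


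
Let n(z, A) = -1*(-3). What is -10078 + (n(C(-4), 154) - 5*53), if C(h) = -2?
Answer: -10340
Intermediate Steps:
n(z, A) = 3
-10078 + (n(C(-4), 154) - 5*53) = -10078 + (3 - 5*53) = -10078 + (3 - 265) = -10078 - 262 = -10340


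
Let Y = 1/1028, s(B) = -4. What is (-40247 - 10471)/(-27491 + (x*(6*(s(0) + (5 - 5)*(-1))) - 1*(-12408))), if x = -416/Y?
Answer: -50718/10248469 ≈ -0.0049488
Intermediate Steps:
Y = 1/1028 ≈ 0.00097276
x = -427648 (x = -416/1/1028 = -416*1028 = -427648)
(-40247 - 10471)/(-27491 + (x*(6*(s(0) + (5 - 5)*(-1))) - 1*(-12408))) = (-40247 - 10471)/(-27491 + (-2565888*(-4 + (5 - 5)*(-1)) - 1*(-12408))) = -50718/(-27491 + (-2565888*(-4 + 0*(-1)) + 12408)) = -50718/(-27491 + (-2565888*(-4 + 0) + 12408)) = -50718/(-27491 + (-2565888*(-4) + 12408)) = -50718/(-27491 + (-427648*(-24) + 12408)) = -50718/(-27491 + (10263552 + 12408)) = -50718/(-27491 + 10275960) = -50718/10248469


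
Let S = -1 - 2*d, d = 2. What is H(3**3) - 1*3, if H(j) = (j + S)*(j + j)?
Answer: 1185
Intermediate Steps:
S = -5 (S = -1 - 2*2 = -1 - 4 = -5)
H(j) = 2*j*(-5 + j) (H(j) = (j - 5)*(j + j) = (-5 + j)*(2*j) = 2*j*(-5 + j))
H(3**3) - 1*3 = 2*3**3*(-5 + 3**3) - 1*3 = 2*27*(-5 + 27) - 3 = 2*27*22 - 3 = 1188 - 3 = 1185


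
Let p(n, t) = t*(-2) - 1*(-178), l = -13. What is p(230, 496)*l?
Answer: 10582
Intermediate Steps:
p(n, t) = 178 - 2*t (p(n, t) = -2*t + 178 = 178 - 2*t)
p(230, 496)*l = (178 - 2*496)*(-13) = (178 - 992)*(-13) = -814*(-13) = 10582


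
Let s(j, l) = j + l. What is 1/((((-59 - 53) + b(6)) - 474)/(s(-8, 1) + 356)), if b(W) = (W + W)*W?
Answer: -349/514 ≈ -0.67899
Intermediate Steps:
b(W) = 2*W² (b(W) = (2*W)*W = 2*W²)
1/((((-59 - 53) + b(6)) - 474)/(s(-8, 1) + 356)) = 1/((((-59 - 53) + 2*6²) - 474)/((-8 + 1) + 356)) = 1/(((-112 + 2*36) - 474)/(-7 + 356)) = 1/(((-112 + 72) - 474)/349) = 1/((-40 - 474)*(1/349)) = 1/(-514*1/349) = 1/(-514/349) = -349/514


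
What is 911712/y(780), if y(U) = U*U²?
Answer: 9497/4943250 ≈ 0.0019212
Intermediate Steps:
y(U) = U³
911712/y(780) = 911712/(780³) = 911712/474552000 = 911712*(1/474552000) = 9497/4943250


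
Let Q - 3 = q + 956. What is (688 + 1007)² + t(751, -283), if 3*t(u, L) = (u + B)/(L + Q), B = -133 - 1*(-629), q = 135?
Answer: 6990071072/2433 ≈ 2.8730e+6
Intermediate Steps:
B = 496 (B = -133 + 629 = 496)
Q = 1094 (Q = 3 + (135 + 956) = 3 + 1091 = 1094)
t(u, L) = (496 + u)/(3*(1094 + L)) (t(u, L) = ((u + 496)/(L + 1094))/3 = ((496 + u)/(1094 + L))/3 = (496 + u)/(3*(1094 + L)))
(688 + 1007)² + t(751, -283) = (688 + 1007)² + (496 + 751)/(3*(1094 - 283)) = 1695² + (⅓)*1247/811 = 2873025 + (⅓)*(1/811)*1247 = 2873025 + 1247/2433 = 6990071072/2433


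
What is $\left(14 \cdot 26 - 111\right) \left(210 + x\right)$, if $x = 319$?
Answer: $133837$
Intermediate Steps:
$\left(14 \cdot 26 - 111\right) \left(210 + x\right) = \left(14 \cdot 26 - 111\right) \left(210 + 319\right) = \left(364 - 111\right) 529 = 253 \cdot 529 = 133837$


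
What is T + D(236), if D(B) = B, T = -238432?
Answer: -238196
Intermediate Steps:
T + D(236) = -238432 + 236 = -238196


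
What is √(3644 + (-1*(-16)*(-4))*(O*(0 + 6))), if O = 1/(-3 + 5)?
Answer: 2*√863 ≈ 58.754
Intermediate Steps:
O = ½ (O = 1/2 = ½ ≈ 0.50000)
√(3644 + (-1*(-16)*(-4))*(O*(0 + 6))) = √(3644 + (-1*(-16)*(-4))*((0 + 6)/2)) = √(3644 + (16*(-4))*((½)*6)) = √(3644 - 64*3) = √(3644 - 192) = √3452 = 2*√863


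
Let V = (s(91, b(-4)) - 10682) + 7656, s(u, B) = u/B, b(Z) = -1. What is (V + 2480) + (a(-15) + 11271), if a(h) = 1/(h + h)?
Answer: 319019/30 ≈ 10634.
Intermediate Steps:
a(h) = 1/(2*h)
V = -3117 (V = (91/(-1) - 10682) + 7656 = (91*(-1) - 10682) + 7656 = (-91 - 10682) + 7656 = -10773 + 7656 = -3117)
(V + 2480) + (a(-15) + 11271) = (-3117 + 2480) + ((1/2)/(-15) + 11271) = -637 + ((1/2)*(-1/15) + 11271) = -637 + (-1/30 + 11271) = -637 + 338129/30 = 319019/30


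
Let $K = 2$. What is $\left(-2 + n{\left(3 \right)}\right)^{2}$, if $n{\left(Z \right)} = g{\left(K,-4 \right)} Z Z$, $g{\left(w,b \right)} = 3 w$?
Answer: $2704$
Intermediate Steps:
$n{\left(Z \right)} = 6 Z^{2}$ ($n{\left(Z \right)} = 3 \cdot 2 Z Z = 6 Z Z = 6 Z^{2}$)
$\left(-2 + n{\left(3 \right)}\right)^{2} = \left(-2 + 6 \cdot 3^{2}\right)^{2} = \left(-2 + 6 \cdot 9\right)^{2} = \left(-2 + 54\right)^{2} = 52^{2} = 2704$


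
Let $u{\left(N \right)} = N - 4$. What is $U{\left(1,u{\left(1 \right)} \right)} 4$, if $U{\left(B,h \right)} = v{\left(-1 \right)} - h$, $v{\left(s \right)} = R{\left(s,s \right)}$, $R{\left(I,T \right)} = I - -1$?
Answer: $12$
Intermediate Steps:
$R{\left(I,T \right)} = 1 + I$ ($R{\left(I,T \right)} = I + 1 = 1 + I$)
$v{\left(s \right)} = 1 + s$
$u{\left(N \right)} = -4 + N$
$U{\left(B,h \right)} = - h$ ($U{\left(B,h \right)} = \left(1 - 1\right) - h = 0 - h = - h$)
$U{\left(1,u{\left(1 \right)} \right)} 4 = - (-4 + 1) 4 = \left(-1\right) \left(-3\right) 4 = 3 \cdot 4 = 12$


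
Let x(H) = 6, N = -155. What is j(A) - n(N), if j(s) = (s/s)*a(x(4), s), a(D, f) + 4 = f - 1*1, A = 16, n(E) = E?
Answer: 166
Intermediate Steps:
a(D, f) = -5 + f (a(D, f) = -4 + (f - 1*1) = -4 + (f - 1) = -4 + (-1 + f) = -5 + f)
j(s) = -5 + s (j(s) = (s/s)*(-5 + s) = 1*(-5 + s) = -5 + s)
j(A) - n(N) = (-5 + 16) - 1*(-155) = 11 + 155 = 166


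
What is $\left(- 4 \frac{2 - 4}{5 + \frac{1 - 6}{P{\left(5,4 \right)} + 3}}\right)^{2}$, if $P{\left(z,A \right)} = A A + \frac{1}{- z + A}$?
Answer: $\frac{20736}{7225} \approx 2.87$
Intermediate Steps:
$P{\left(z,A \right)} = A^{2} + \frac{1}{A - z}$
$\left(- 4 \frac{2 - 4}{5 + \frac{1 - 6}{P{\left(5,4 \right)} + 3}}\right)^{2} = \left(- 4 \frac{2 - 4}{5 + \frac{1 - 6}{\frac{1 + 4^{3} - 5 \cdot 4^{2}}{4 - 5} + 3}}\right)^{2} = \left(- 4 \left(- \frac{2}{5 - \frac{5}{\frac{1 + 64 - 5 \cdot 16}{4 - 5} + 3}}\right)\right)^{2} = \left(- 4 \left(- \frac{2}{5 - \frac{5}{\frac{1 + 64 - 80}{-1} + 3}}\right)\right)^{2} = \left(- 4 \left(- \frac{2}{5 - \frac{5}{\left(-1\right) \left(-15\right) + 3}}\right)\right)^{2} = \left(- 4 \left(- \frac{2}{5 - \frac{5}{15 + 3}}\right)\right)^{2} = \left(- 4 \left(- \frac{2}{5 - \frac{5}{18}}\right)\right)^{2} = \left(- 4 \left(- \frac{2}{\frac{85}{18}}\right)\right)^{2} = \left(- 4 \left(\left(-2\right) \frac{18}{85}\right)\right)^{2} = \left(\left(-4\right) \left(- \frac{36}{85}\right)\right)^{2} = \left(\frac{144}{85}\right)^{2} = \frac{20736}{7225}$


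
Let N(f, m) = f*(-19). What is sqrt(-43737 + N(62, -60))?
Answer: I*sqrt(44915) ≈ 211.93*I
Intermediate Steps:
N(f, m) = -19*f
sqrt(-43737 + N(62, -60)) = sqrt(-43737 - 19*62) = sqrt(-43737 - 1178) = sqrt(-44915) = I*sqrt(44915)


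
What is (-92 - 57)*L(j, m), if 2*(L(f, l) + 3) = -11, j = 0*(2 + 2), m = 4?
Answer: 2533/2 ≈ 1266.5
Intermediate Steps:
j = 0 (j = 0*4 = 0)
L(f, l) = -17/2 (L(f, l) = -3 + (½)*(-11) = -3 - 11/2 = -17/2)
(-92 - 57)*L(j, m) = (-92 - 57)*(-17/2) = -149*(-17/2) = 2533/2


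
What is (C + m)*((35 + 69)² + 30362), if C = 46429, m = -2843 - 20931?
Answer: 932887590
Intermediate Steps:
m = -23774
(C + m)*((35 + 69)² + 30362) = (46429 - 23774)*((35 + 69)² + 30362) = 22655*(104² + 30362) = 22655*(10816 + 30362) = 22655*41178 = 932887590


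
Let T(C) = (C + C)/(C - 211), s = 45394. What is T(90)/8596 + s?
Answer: 11803756381/260029 ≈ 45394.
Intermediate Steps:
T(C) = 2*C/(-211 + C) (T(C) = (2*C)/(-211 + C) = 2*C/(-211 + C))
T(90)/8596 + s = (2*90/(-211 + 90))/8596 + 45394 = (2*90/(-121))*(1/8596) + 45394 = (2*90*(-1/121))*(1/8596) + 45394 = -180/121*1/8596 + 45394 = -45/260029 + 45394 = 11803756381/260029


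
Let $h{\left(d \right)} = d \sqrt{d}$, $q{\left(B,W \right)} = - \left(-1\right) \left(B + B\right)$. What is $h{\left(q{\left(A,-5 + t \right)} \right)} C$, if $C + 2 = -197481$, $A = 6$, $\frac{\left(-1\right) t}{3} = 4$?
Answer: $- 4739592 \sqrt{3} \approx -8.2092 \cdot 10^{6}$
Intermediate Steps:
$t = -12$ ($t = \left(-3\right) 4 = -12$)
$q{\left(B,W \right)} = 2 B$ ($q{\left(B,W \right)} = - \left(-1\right) 2 B = - \left(-2\right) B = 2 B$)
$C = -197483$ ($C = -2 - 197481 = -197483$)
$h{\left(d \right)} = d^{\frac{3}{2}}$
$h{\left(q{\left(A,-5 + t \right)} \right)} C = \left(2 \cdot 6\right)^{\frac{3}{2}} \left(-197483\right) = 12^{\frac{3}{2}} \left(-197483\right) = 24 \sqrt{3} \left(-197483\right) = - 4739592 \sqrt{3}$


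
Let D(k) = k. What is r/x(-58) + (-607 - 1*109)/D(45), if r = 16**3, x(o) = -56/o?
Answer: 1331308/315 ≈ 4226.4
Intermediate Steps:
r = 4096
r/x(-58) + (-607 - 1*109)/D(45) = 4096/((-56/(-58))) + (-607 - 1*109)/45 = 4096/((-56*(-1/58))) + (-607 - 109)*(1/45) = 4096/(28/29) - 716*1/45 = 4096*(29/28) - 716/45 = 29696/7 - 716/45 = 1331308/315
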